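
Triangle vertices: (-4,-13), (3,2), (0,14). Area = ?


-4*(2-14) = 48
3*(14+ 13) = 81
0*(-13-2) = 0
sum = 129
Area = |129|/2 = 64.5000

64.5000 sq units


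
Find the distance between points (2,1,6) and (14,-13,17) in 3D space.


dx=12, dy=-14, dz=11
d = sqrt(144+196+121) = sqrt(461) = 21.4709

21.4709


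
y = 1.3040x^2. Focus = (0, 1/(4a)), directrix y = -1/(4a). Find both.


a = 1.3040
1/(4a) = 0.1917
Focus = (0, 0.1917)
Directrix: y = -0.1917

Focus = (0, 0.1917), Directrix: y = -0.1917


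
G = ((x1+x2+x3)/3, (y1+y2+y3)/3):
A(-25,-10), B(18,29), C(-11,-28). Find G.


Gx = (-25+18- 11)/3 = -18/3 = -6.0000
Gy = (-10+29- 28)/3 = -9/3 = -3.0000

G = (-6.0000, -3.0000)


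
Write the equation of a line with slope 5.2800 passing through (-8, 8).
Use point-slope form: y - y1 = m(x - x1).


y - 8 = 5.2800(x + 8)
y = 5.2800x + 8 - 5.2800*(-8)
y = 5.2800x + 50.2400

y = 5.2800x + 50.2400


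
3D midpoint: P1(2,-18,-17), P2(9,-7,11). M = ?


Mx = (2+9)/2 = 5.5000
My = (-18- 7)/2 = -12.5000
Mz = (-17+11)/2 = -3.0000

M = (5.5000, -12.5000, -3.0000)


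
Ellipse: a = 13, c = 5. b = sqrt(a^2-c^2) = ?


b^2 = 13^2 - (5)^2 = 169 - 25 = 144
b = sqrt(144) = 12

b = 12


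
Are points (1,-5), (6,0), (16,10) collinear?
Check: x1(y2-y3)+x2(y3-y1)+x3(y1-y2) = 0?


1*(0-10) + 6*(10+ 5) + 16*(-5-0)
= -10 + 90 - 80 = 0

Yes, collinear (determinant = 0)


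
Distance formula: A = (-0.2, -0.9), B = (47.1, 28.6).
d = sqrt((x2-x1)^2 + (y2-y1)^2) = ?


dx = 47.1 + 0.2 = 47.3
dy = 28.6 + 0.9 = 29.5
d = sqrt(2237.29 + 870.25) = sqrt(3107.54) = 55.7453

55.7453


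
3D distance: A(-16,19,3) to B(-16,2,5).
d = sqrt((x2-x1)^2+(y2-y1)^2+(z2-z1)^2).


dx=0, dy=-17, dz=2
d = sqrt(0+289+4) = sqrt(293) = 17.1172

17.1172


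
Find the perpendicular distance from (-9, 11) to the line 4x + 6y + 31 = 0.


|4*(-9) + 6*11 + 31| = |61| = 61
sqrt(16 + 36) = sqrt(52) = 7.2111
d = 61/sqrt(52) = 8.4592

8.4592


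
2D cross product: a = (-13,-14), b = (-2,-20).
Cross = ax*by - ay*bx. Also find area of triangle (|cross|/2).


cross = -13*(-20) + 14*(-2) = 260 - 28 = 232
Triangle area = |232|/2 = 232/2 = 116.0000

cross = 232, triangle area = 116.0000


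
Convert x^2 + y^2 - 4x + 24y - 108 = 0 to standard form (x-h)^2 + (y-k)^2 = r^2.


h = -D/2 = 4/2 = 2
k = -E/2 = -24/2 = -12
r^2 = h^2 + k^2 - F = 4 + 144 + 108 = 256
r = 16

Center (2, -12), radius = 16


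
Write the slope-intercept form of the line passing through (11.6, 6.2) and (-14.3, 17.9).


m = (11.7)/(-25.9) = -0.4517
b = y1 - m*x1 = 6.2 - (11.7*11.6)/(-25.9) = 6.2 + 5.2402 = 11.4402

y = -0.4517x + 11.4402


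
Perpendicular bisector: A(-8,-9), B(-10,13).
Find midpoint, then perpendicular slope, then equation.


Midpoint = (-9, 2)
Slope of AB = dy/dx = 22/(-2) = -11.0000
Perp slope = -dx/dy = 2/22 = 0.0909
b = My - (perp slope)*Mx = 2 + (-2*(-9))/22 = 2 + 0.8182 = 2.8182

y = 0.0909x + 2.8182


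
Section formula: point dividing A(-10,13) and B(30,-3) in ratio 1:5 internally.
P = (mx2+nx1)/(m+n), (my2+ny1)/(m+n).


Px = (1*30 + 5*(-10))/6 = -20/6 = -3.3333
Py = (1*(-3) + 5*13)/6 = 62/6 = 10.3333

P = (-3.3333, 10.3333)


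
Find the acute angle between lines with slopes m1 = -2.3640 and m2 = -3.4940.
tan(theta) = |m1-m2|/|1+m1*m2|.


m1-m2 = 1.13
1+m1*m2 = 9.259816
tan(theta) = |1.13/9.259816| = 0.122033
theta = arctan(|1.13/9.259816|) = 6.9576 degrees (acute angle)

6.9576 degrees


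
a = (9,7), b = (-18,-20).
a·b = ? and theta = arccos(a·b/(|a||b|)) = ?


a·b = 9*(-18) + 7*(-20) = -162 - 140 = -302
|a| = sqrt(81+49) = 11.4018
|b| = sqrt(324+400) = 26.9072
cos(theta) = -302/(sqrt(130)*sqrt(724)) = -302/sqrt(94120) = -0.984387
theta = arccos(-302/sqrt(94120)) = 169.8622 degrees

a·b = -302, theta = 169.8622 deg


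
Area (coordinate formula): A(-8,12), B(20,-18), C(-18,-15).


-8*(-18+ 15) = 24
20*(-15-12) = -540
-18*(12+ 18) = -540
sum = -1056
Area = |-1056|/2 = 528.0000

528.0000 sq units


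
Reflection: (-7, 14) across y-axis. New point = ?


Reflection rule for y-axis: (-x, y)
(-7, 14) -> (7, 14)

(7, 14)


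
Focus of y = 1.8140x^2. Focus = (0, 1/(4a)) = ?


a = 1.8140
4a = 7.2560
focus = (0, 1/7.2560) = (0, 0.1378)

Focus = (0, 0.1378)


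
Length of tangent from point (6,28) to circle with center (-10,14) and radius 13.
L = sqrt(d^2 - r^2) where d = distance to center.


d = sqrt((6+ 10)^2 + (28-14)^2) = sqrt(256+196) = 21.2603
L = sqrt(452.0000 - 169) = sqrt(283.0000) = 16.8226

16.8226


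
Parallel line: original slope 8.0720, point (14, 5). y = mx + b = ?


Parallel lines have equal slopes.
m2 = 8.0720
b2 = 5 - 8.0720*14 = -108.0080

y = 8.0720x - 108.0080


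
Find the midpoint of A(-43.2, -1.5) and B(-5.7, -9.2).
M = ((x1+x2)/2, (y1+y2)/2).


Mx = (-43.2 - 5.7)/2 = -48.9/2 = -24.4500
My = (-1.5 - 9.2)/2 = -10.7/2 = -5.3500

(-24.4500, -5.3500)


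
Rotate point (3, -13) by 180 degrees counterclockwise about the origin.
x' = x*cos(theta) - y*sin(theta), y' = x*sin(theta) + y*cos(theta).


cos(180) = -1, sin(180) = 0
x' = 3*(-1) + 13*0 = -3
y' = 3*0 - 13*(-1) = 13

(-3, 13)


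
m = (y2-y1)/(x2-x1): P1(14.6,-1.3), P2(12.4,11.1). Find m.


dy = 11.1 + 1.3 = 12.4
dx = 12.4 - 14.6 = -2.2
m = 12.4/(-2.2) = -5.6364

m = -5.6364


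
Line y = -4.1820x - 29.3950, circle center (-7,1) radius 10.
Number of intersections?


Substitute y = -4.1820x - 29.3950: (x+ 7)^2 + (-4.1820x- 29.3950-1)^2 = 100
Expand to Ax^2 + Bx + C = 0, where b-k = -30.395
A = 1+m^2 = 18.489124
B = 2(m(b-k) - h) = 2(-4.1820*(-30.395) + 7) = 268.22378
C = h^2 + (b-k)^2 - r^2 = 49 + 923.856025 - 100 = 872.856025
disc = B^2-4AC = 71943.9962 - 64553.3731 = 7390.6231
disc > 0

2 intersection points


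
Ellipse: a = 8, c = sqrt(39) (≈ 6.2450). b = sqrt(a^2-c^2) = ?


b^2 = 8^2 - (sqrt(39))^2 = 64 - 39 = 25
b = sqrt(25) = 5

b = 5


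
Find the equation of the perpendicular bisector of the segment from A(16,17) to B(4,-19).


Midpoint = (10, -1)
Slope of AB = dy/dx = -36/(-12) = 3.0000
Perp slope = -dx/dy = -12/36 = -0.3333
b = My - (perp slope)*Mx = -1 + (-12*10)/(-36) = -1 + 3.3333 = 2.3333

y = -0.3333x + 2.3333


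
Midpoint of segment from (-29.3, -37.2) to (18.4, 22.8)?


Mx = (-29.3 + 18.4)/2 = -10.9/2 = -5.4500
My = (-37.2 + 22.8)/2 = -14.4/2 = -7.2000

(-5.4500, -7.2000)


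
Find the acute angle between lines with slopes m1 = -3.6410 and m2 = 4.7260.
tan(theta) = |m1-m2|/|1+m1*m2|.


m1-m2 = -8.367
1+m1*m2 = -16.207366
tan(theta) = |-8.367/(-16.207366)| = 0.516247
theta = arctan(|-8.367/(-16.207366)|) = 27.3049 degrees (acute angle)

27.3049 degrees


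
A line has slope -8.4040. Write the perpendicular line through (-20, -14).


Perpendicular slope = -1/m1 = -1/(-8.4040) = 0.1190
b2 = y0 - m2*x0 = -14 - 20/(-8.4040) = -14 + 2.3798 = -11.6202

y = 0.1190x - 11.6202


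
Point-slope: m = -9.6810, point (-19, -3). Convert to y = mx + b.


y + 3 = -9.6810(x + 19)
y = -9.6810x - 3 + 9.6810*(-19)
y = -9.6810x - 186.9390

y = -9.6810x - 186.9390


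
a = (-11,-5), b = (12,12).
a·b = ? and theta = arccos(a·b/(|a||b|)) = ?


a·b = -11*12 - 5*12 = -132 - 60 = -192
|a| = sqrt(121+25) = 12.0830
|b| = sqrt(144+144) = 16.9706
cos(theta) = -192/(sqrt(146)*sqrt(288)) = -192/sqrt(42048) = -0.936329
theta = arccos(-192/sqrt(42048)) = 159.4440 degrees

a·b = -192, theta = 159.4440 deg


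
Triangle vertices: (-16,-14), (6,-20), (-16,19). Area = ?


-16*(-20-19) = 624
6*(19+ 14) = 198
-16*(-14+ 20) = -96
sum = 726
Area = |726|/2 = 363.0000

363.0000 sq units


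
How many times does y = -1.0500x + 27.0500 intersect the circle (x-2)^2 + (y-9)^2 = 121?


Substitute y = -1.0500x + 27.0500: (x-2)^2 + (-1.0500x+27.0500-9)^2 = 121
Expand to Ax^2 + Bx + C = 0, where b-k = 18.05
A = 1+m^2 = 2.1025
B = 2(m(b-k) - h) = 2(-1.0500*18.05 - 2) = -41.905
C = h^2 + (b-k)^2 - r^2 = 4 + 325.8025 - 121 = 208.8025
disc = B^2-4AC = 1756.0290 - 1756.0290 = 0
disc = 0

1 intersection point (tangent)


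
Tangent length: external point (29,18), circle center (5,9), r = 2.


d = sqrt((29-5)^2 + (18-9)^2) = sqrt(576+81) = 25.6320
L = sqrt(657.0000 - 4) = sqrt(653.0000) = 25.5539

25.5539


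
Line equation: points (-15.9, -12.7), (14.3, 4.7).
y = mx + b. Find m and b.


m = (17.4)/(30.2) = 0.5762
b = y1 - m*x1 = -12.7 - (17.4*(-15.9))/(30.2) = -12.7 + 9.1609 = -3.5391

y = 0.5762x - 3.5391


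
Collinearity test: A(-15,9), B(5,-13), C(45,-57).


-15*(-13+ 57) + 5*(-57-9) + 45*(9+ 13)
= -660 - 330 + 990 = 0

Yes, collinear (determinant = 0)


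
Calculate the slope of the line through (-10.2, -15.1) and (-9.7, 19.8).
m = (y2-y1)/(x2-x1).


dy = 19.8 + 15.1 = 34.9
dx = -9.7 + 10.2 = 0.5
m = 34.9/0.5 = 69.8000

m = 69.8000


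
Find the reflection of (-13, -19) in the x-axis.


Reflection rule for x-axis: (x, -y)
(-13, -19) -> (-13, 19)

(-13, 19)


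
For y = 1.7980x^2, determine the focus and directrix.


a = 1.7980
1/(4a) = 0.1390
Focus = (0, 0.1390)
Directrix: y = -0.1390

Focus = (0, 0.1390), Directrix: y = -0.1390


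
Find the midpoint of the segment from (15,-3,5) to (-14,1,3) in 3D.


Mx = (15- 14)/2 = 0.5000
My = (-3+1)/2 = -1.0000
Mz = (5+3)/2 = 4.0000

M = (0.5000, -1.0000, 4.0000)


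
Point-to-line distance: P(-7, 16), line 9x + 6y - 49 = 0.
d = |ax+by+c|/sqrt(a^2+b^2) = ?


|9*(-7) + 6*16 - 49| = |-16| = 16
sqrt(81 + 36) = sqrt(117) = 10.8167
d = 16/sqrt(117) = 1.4792

1.4792


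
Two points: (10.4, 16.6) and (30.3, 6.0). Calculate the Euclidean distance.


dx = 30.3 - 10.4 = 19.9
dy = 6.0 - 16.6 = -10.6
d = sqrt(396.01 + 112.36) = sqrt(508.37) = 22.5471

22.5471


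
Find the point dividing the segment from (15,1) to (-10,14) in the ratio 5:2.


Px = (5*(-10) + 2*15)/7 = -20/7 = -2.8571
Py = (5*14 + 2*1)/7 = 72/7 = 10.2857

P = (-2.8571, 10.2857)


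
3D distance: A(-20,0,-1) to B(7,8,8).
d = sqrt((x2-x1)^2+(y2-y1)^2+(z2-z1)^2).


dx=27, dy=8, dz=9
d = sqrt(729+64+81) = sqrt(874) = 29.5635

29.5635


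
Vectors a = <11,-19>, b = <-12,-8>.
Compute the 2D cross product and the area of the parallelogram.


cross = 11*(-8) + 19*(-12) = -88 - 228 = -316
Parallelogram area = |-316| = 316

cross = -316, parallelogram area = 316


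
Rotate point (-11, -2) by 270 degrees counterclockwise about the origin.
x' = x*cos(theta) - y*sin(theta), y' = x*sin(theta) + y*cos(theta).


cos(270) = 0, sin(270) = -1
x' = -11*0 + 2*(-1) = -2
y' = -11*(-1) - 2*0 = 11

(-2, 11)


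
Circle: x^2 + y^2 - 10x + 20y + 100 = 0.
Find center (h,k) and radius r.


h = -D/2 = 10/2 = 5
k = -E/2 = -20/2 = -10
r^2 = h^2 + k^2 - F = 25 + 100 - 100 = 25
r = 5

Center (5, -10), radius = 5


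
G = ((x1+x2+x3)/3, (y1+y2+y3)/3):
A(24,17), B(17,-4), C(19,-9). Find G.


Gx = (24+17+19)/3 = 60/3 = 20.0000
Gy = (17- 4- 9)/3 = 4/3 = 1.3333

G = (20.0000, 1.3333)


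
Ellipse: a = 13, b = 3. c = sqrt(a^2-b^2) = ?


c^2 = 13^2 - 3^2 = 169 - 9 = 160
c = sqrt(160) = 12.6491

c = 12.6491


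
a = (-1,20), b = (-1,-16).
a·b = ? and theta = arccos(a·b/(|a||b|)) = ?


a·b = -1*(-1) + 20*(-16) = 1 - 320 = -319
|a| = sqrt(1+400) = 20.0250
|b| = sqrt(1+256) = 16.0312
cos(theta) = -319/(sqrt(401)*sqrt(257)) = -319/sqrt(103057) = -0.993692
theta = arccos(-319/sqrt(103057)) = 173.5613 degrees

a·b = -319, theta = 173.5613 deg


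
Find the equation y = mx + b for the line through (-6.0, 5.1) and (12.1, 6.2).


m = (1.1)/(18.1) = 0.0608
b = y1 - m*x1 = 5.1 - (1.1*(-6.0))/(18.1) = 5.1 + 0.3646 = 5.4646

y = 0.0608x + 5.4646


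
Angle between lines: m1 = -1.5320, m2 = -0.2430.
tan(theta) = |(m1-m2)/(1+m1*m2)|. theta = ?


m1-m2 = -1.289
1+m1*m2 = 1.372276
tan(theta) = |-1.289/1.372276| = 0.939315
theta = arctan(|-1.289/1.372276|) = 43.2077 degrees (acute angle)

43.2077 degrees


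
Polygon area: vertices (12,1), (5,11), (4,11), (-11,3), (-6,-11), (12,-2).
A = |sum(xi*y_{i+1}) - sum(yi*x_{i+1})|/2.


sum(xi*y_{i+1}) = 12*11 + 5*11 + 4*3 - 11*(-11) - 6*(-2) + 12*1 = 344
sum(yi*x_{i+1}) = 1*5 + 11*4 + 11*(-11) + 3*(-6) - 11*12 - 2*12 = -246
Area = |344 + 246|/2 = 590/2 = 295.0000

295.0000 sq units


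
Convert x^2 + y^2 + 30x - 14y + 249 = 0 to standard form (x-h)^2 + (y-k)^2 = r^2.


h = -D/2 = -30/2 = -15
k = -E/2 = 14/2 = 7
r^2 = h^2 + k^2 - F = 225 + 49 - 249 = 25
r = 5

Center (-15, 7), radius = 5


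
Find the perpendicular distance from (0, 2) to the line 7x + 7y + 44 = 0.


|7*0 + 7*2 + 44| = |58| = 58
sqrt(49 + 49) = sqrt(98) = 9.8995
d = 58/sqrt(98) = 5.8589

5.8589


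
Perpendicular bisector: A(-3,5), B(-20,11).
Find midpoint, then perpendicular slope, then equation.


Midpoint = (-11.5, 8)
Slope of AB = dy/dx = 6/(-17) = -0.3529
Perp slope = -dx/dy = 17/6 = 2.8333
b = My - (perp slope)*Mx = 8 + (-17*(-11.5))/6 = 8 + 32.5833 = 40.5833

y = 2.8333x + 40.5833


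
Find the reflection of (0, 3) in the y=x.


Reflection rule for y=x: (y, x)
(0, 3) -> (3, 0)

(3, 0)


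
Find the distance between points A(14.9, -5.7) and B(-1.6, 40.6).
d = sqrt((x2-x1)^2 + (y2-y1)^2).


dx = -1.6 - 14.9 = -16.5
dy = 40.6 + 5.7 = 46.3
d = sqrt(272.25 + 2143.69) = sqrt(2415.94) = 49.1522

49.1522


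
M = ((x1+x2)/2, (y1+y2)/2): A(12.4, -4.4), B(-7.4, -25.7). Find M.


Mx = (12.4 - 7.4)/2 = 5.0/2 = 2.5000
My = (-4.4 - 25.7)/2 = -30.1/2 = -15.0500

(2.5000, -15.0500)


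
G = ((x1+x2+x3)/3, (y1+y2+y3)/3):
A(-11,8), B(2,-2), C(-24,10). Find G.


Gx = (-11+2- 24)/3 = -33/3 = -11.0000
Gy = (8- 2+10)/3 = 16/3 = 5.3333

G = (-11.0000, 5.3333)


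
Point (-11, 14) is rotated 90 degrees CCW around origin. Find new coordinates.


cos(90) = 0, sin(90) = 1
x' = -11*0 - 14*1 = -14
y' = -11*1 + 14*0 = -11

(-14, -11)


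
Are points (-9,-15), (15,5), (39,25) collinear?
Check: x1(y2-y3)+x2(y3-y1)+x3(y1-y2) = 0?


-9*(5-25) + 15*(25+ 15) + 39*(-15-5)
= 180 + 600 - 780 = 0

Yes, collinear (determinant = 0)


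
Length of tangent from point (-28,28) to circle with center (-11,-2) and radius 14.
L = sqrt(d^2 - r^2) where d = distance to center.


d = sqrt((-28+ 11)^2 + (28+ 2)^2) = sqrt(289+900) = 34.4819
L = sqrt(1189.0000 - 196) = sqrt(993.0000) = 31.5119

31.5119


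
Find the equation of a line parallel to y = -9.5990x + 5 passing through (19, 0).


Parallel lines have equal slopes.
m2 = -9.5990
b2 = 0 + 9.5990*19 = 182.3810

y = -9.5990x + 182.3810


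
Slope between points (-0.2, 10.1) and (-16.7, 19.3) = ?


dy = 19.3 - 10.1 = 9.2
dx = -16.7 + 0.2 = -16.5
m = 9.2/(-16.5) = -0.5576

m = -0.5576


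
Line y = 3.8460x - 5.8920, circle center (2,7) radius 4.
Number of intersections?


Substitute y = 3.8460x - 5.8920: (x-2)^2 + (3.8460x- 5.8920-7)^2 = 16
Expand to Ax^2 + Bx + C = 0, where b-k = -12.892
A = 1+m^2 = 15.791716
B = 2(m(b-k) - h) = 2(3.8460*(-12.892) - 2) = -103.165264
C = h^2 + (b-k)^2 - r^2 = 4 + 166.203664 - 16 = 154.203664
disc = B^2-4AC = 10643.0717 - 9740.5619 = 902.5098
disc > 0

2 intersection points


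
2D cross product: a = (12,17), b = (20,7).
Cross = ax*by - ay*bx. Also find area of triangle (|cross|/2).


cross = 12*7 - 17*20 = 84 - 340 = -256
Triangle area = |-256|/2 = 256/2 = 128.0000

cross = -256, triangle area = 128.0000


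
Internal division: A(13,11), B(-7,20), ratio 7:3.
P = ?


Px = (7*(-7) + 3*13)/10 = -10/10 = -1.0000
Py = (7*20 + 3*11)/10 = 173/10 = 17.3000

P = (-1.0000, 17.3000)


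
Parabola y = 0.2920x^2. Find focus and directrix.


a = 0.2920
1/(4a) = 0.8562
Focus = (0, 0.8562)
Directrix: y = -0.8562

Focus = (0, 0.8562), Directrix: y = -0.8562


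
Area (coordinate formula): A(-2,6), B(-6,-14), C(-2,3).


-2*(-14-3) = 34
-6*(3-6) = 18
-2*(6+ 14) = -40
sum = 12
Area = |12|/2 = 6.0000

6.0000 sq units


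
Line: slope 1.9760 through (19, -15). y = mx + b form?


y + 15 = 1.9760(x - 19)
y = 1.9760x - 15 - 1.9760*19
y = 1.9760x - 52.5440

y = 1.9760x - 52.5440


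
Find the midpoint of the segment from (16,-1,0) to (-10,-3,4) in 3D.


Mx = (16- 10)/2 = 3.0000
My = (-1- 3)/2 = -2.0000
Mz = (0+4)/2 = 2.0000

M = (3.0000, -2.0000, 2.0000)


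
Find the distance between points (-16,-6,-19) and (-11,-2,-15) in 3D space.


dx=5, dy=4, dz=4
d = sqrt(25+16+16) = sqrt(57) = 7.5498

7.5498


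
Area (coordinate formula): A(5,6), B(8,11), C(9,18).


5*(11-18) = -35
8*(18-6) = 96
9*(6-11) = -45
sum = 16
Area = |16|/2 = 8.0000

8.0000 sq units


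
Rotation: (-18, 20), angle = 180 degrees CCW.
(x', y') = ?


cos(180) = -1, sin(180) = 0
x' = -18*(-1) - 20*0 = 18
y' = -18*0 + 20*(-1) = -20

(18, -20)


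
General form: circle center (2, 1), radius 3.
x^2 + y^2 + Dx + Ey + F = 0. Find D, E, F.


(x-2)^2 + (y-1)^2 = 3^2
D = -2h = -4, E = -2k = -2
F = h^2+k^2-r^2 = 4+1-9 = -4

D = -4, E = -2, F = -4


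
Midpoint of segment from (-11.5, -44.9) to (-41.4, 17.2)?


Mx = (-11.5 - 41.4)/2 = -52.9/2 = -26.4500
My = (-44.9 + 17.2)/2 = -27.7/2 = -13.8500

(-26.4500, -13.8500)


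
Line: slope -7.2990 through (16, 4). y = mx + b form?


y - 4 = -7.2990(x - 16)
y = -7.2990x + 4 + 7.2990*16
y = -7.2990x + 120.7840

y = -7.2990x + 120.7840


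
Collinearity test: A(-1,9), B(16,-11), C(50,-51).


-1*(-11+ 51) + 16*(-51-9) + 50*(9+ 11)
= -40 - 960 + 1000 = 0

Yes, collinear (determinant = 0)


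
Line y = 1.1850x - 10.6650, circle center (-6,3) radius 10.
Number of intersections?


Substitute y = 1.1850x - 10.6650: (x+ 6)^2 + (1.1850x- 10.6650-3)^2 = 100
Expand to Ax^2 + Bx + C = 0, where b-k = -13.665
A = 1+m^2 = 2.404225
B = 2(m(b-k) - h) = 2(1.1850*(-13.665) + 6) = -20.38605
C = h^2 + (b-k)^2 - r^2 = 36 + 186.732225 - 100 = 122.732225
disc = B^2-4AC = 415.5910 - 1180.3035 = -764.7125
disc < 0

0 intersection points


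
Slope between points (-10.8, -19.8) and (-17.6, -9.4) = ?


dy = -9.4 + 19.8 = 10.4
dx = -17.6 + 10.8 = -6.8
m = 10.4/(-6.8) = -1.5294

m = -1.5294


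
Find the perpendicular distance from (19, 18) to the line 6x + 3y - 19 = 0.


|6*19 + 3*18 - 19| = |149| = 149
sqrt(36 + 9) = sqrt(45) = 6.7082
d = 149/sqrt(45) = 22.2116

22.2116


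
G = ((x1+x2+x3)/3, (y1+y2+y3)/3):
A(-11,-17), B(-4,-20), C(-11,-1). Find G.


Gx = (-11- 4- 11)/3 = -26/3 = -8.6667
Gy = (-17- 20- 1)/3 = -38/3 = -12.6667

G = (-8.6667, -12.6667)


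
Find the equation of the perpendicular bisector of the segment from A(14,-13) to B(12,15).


Midpoint = (13, 1)
Slope of AB = dy/dx = 28/(-2) = -14.0000
Perp slope = -dx/dy = 2/28 = 0.0714
b = My - (perp slope)*Mx = 1 + (-2*13)/28 = 1 - 0.9286 = 0.0714

y = 0.0714x + 0.0714


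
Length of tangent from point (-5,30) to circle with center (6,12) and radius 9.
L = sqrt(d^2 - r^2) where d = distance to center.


d = sqrt((-5-6)^2 + (30-12)^2) = sqrt(121+324) = 21.0950
L = sqrt(445.0000 - 81) = sqrt(364.0000) = 19.0788

19.0788


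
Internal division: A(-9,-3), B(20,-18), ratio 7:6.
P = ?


Px = (7*20 + 6*(-9))/13 = 86/13 = 6.6154
Py = (7*(-18) + 6*(-3))/13 = -144/13 = -11.0769

P = (6.6154, -11.0769)


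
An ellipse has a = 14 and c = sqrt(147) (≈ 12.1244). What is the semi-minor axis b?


b^2 = 14^2 - (sqrt(147))^2 = 196 - 147 = 49
b = sqrt(49) = 7

b = 7


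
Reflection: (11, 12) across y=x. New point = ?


Reflection rule for y=x: (y, x)
(11, 12) -> (12, 11)

(12, 11)


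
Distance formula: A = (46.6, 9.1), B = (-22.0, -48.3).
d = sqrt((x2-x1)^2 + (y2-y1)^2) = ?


dx = -22.0 - 46.6 = -68.6
dy = -48.3 - 9.1 = -57.4
d = sqrt(4705.96 + 3294.76) = sqrt(8000.72) = 89.4467

89.4467


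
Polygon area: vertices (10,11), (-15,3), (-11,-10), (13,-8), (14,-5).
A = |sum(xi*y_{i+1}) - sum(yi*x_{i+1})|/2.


sum(xi*y_{i+1}) = 10*3 - 15*(-10) - 11*(-8) + 13*(-5) + 14*11 = 357
sum(yi*x_{i+1}) = 11*(-15) + 3*(-11) - 10*13 - 8*14 - 5*10 = -490
Area = |357 + 490|/2 = 847/2 = 423.5000

423.5000 sq units


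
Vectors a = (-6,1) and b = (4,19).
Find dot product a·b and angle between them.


a·b = -6*4 + 1*19 = -24 + 19 = -5
|a| = sqrt(36+1) = 6.0828
|b| = sqrt(16+361) = 19.4165
cos(theta) = -5/(sqrt(37)*sqrt(377)) = -5/sqrt(13949) = -0.042335
theta = arccos(-5/sqrt(13949)) = 92.4263 degrees

a·b = -5, theta = 92.4263 deg


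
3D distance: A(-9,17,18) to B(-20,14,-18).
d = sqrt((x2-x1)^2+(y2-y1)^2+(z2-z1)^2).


dx=-11, dy=-3, dz=-36
d = sqrt(121+9+1296) = sqrt(1426) = 37.7624

37.7624


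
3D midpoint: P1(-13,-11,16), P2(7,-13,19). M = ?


Mx = (-13+7)/2 = -3.0000
My = (-11- 13)/2 = -12.0000
Mz = (16+19)/2 = 17.5000

M = (-3.0000, -12.0000, 17.5000)


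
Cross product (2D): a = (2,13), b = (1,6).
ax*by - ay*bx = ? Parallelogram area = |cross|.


cross = 2*6 - 13*1 = 12 - 13 = -1
Parallelogram area = |-1| = 1

cross = -1, parallelogram area = 1


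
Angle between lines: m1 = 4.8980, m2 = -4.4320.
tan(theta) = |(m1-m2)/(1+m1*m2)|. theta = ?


m1-m2 = 9.33
1+m1*m2 = -20.707936
tan(theta) = |9.33/(-20.707936)| = 0.450552
theta = arctan(|9.33/(-20.707936)|) = 24.2540 degrees (acute angle)

24.2540 degrees


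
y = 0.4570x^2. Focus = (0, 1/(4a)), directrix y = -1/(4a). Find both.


a = 0.4570
1/(4a) = 0.5470
Focus = (0, 0.5470)
Directrix: y = -0.5470

Focus = (0, 0.5470), Directrix: y = -0.5470


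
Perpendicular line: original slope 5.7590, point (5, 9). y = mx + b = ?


Perpendicular slope = -1/m1 = -1/5.7590 = -0.1736
b2 = y0 - m2*x0 = 9 + 5/5.7590 = 9 + 0.8682 = 9.8682

y = -0.1736x + 9.8682


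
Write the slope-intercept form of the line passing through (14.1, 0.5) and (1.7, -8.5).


m = (-9.0)/(-12.4) = 0.7258
b = y1 - m*x1 = 0.5 - (-9.0*14.1)/(-12.4) = 0.5 - 10.2339 = -9.7339

y = 0.7258x - 9.7339


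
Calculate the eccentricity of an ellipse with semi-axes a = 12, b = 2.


c = sqrt(144-4) = sqrt(140) = 11.8322
e = c/a = sqrt(140)/12 = 0.9860

e = 0.9860


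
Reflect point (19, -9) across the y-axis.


Reflection rule for y-axis: (-x, y)
(19, -9) -> (-19, -9)

(-19, -9)


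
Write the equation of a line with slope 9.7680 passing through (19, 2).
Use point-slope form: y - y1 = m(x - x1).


y - 2 = 9.7680(x - 19)
y = 9.7680x + 2 - 9.7680*19
y = 9.7680x - 183.5920

y = 9.7680x - 183.5920


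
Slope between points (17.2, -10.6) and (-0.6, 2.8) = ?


dy = 2.8 + 10.6 = 13.4
dx = -0.6 - 17.2 = -17.8
m = 13.4/(-17.8) = -0.7528

m = -0.7528


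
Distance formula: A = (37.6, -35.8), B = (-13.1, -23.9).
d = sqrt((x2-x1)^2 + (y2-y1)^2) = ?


dx = -13.1 - 37.6 = -50.7
dy = -23.9 + 35.8 = 11.9
d = sqrt(2570.49 + 141.61) = sqrt(2712.1) = 52.0778

52.0778


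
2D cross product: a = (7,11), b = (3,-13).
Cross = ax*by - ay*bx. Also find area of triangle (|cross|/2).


cross = 7*(-13) - 11*3 = -91 - 33 = -124
Triangle area = |-124|/2 = 124/2 = 62.0000

cross = -124, triangle area = 62.0000


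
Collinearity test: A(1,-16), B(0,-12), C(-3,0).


1*(-12-0) + 0*(0+ 16) - 3*(-16+ 12)
= -12 + 0 + 12 = 0

Yes, collinear (determinant = 0)


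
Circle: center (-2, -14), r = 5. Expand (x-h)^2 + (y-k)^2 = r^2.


(x+ 2)^2 + (y+ 14)^2 = 5^2
D = -2h = 4, E = -2k = 28
F = h^2+k^2-r^2 = 4+196-25 = 175

x^2 + y^2 + 4x + 28y + 175 = 0


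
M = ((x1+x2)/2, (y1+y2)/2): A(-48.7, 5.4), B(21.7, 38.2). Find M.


Mx = (-48.7 + 21.7)/2 = -27/2 = -13.5000
My = (5.4 + 38.2)/2 = 43.6/2 = 21.8000

(-13.5000, 21.8000)


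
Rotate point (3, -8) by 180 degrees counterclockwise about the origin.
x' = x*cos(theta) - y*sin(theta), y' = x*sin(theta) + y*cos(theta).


cos(180) = -1, sin(180) = 0
x' = 3*(-1) + 8*0 = -3
y' = 3*0 - 8*(-1) = 8

(-3, 8)


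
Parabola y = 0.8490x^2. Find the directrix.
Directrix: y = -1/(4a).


a = 0.8490
1/(4a) = 0.2945
directrix: y = -0.2945 = -0.2945

y = -0.2945


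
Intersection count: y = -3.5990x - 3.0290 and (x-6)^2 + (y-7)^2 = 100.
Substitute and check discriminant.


Substitute y = -3.5990x - 3.0290: (x-6)^2 + (-3.5990x- 3.0290-7)^2 = 100
Expand to Ax^2 + Bx + C = 0, where b-k = -10.029
A = 1+m^2 = 13.952801
B = 2(m(b-k) - h) = 2(-3.5990*(-10.029) - 6) = 60.188742
C = h^2 + (b-k)^2 - r^2 = 36 + 100.580841 - 100 = 36.580841
disc = B^2-4AC = 3622.6847 - 2041.6208 = 1581.0639
disc > 0

2 intersection points


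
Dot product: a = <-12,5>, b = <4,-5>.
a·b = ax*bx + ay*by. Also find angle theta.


a·b = -12*4 + 5*(-5) = -48 - 25 = -73
|a| = sqrt(144+25) = 13.0000
|b| = sqrt(16+25) = 6.4031
cos(theta) = -73/(sqrt(169)*sqrt(41)) = -73/sqrt(6929) = -0.876976
theta = arccos(-73/sqrt(6929)) = 151.2797 degrees

a·b = -73, theta = 151.2797 deg


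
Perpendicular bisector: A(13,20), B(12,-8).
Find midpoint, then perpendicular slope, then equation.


Midpoint = (12.5, 6)
Slope of AB = dy/dx = -28/(-1) = 28.0000
Perp slope = -dx/dy = -1/28 = -0.0357
b = My - (perp slope)*Mx = 6 + (-1*12.5)/(-28) = 6 + 0.4464 = 6.4464

y = -0.0357x + 6.4464


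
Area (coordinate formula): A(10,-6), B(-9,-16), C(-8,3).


10*(-16-3) = -190
-9*(3+ 6) = -81
-8*(-6+ 16) = -80
sum = -351
Area = |-351|/2 = 175.5000

175.5000 sq units


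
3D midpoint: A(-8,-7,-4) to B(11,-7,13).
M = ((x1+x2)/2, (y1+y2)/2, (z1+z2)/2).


Mx = (-8+11)/2 = 1.5000
My = (-7- 7)/2 = -7.0000
Mz = (-4+13)/2 = 4.5000

M = (1.5000, -7.0000, 4.5000)


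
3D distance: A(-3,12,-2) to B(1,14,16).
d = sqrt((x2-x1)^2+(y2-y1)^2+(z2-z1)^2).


dx=4, dy=2, dz=18
d = sqrt(16+4+324) = sqrt(344) = 18.5472

18.5472


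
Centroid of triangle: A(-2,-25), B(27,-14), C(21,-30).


Gx = (-2+27+21)/3 = 46/3 = 15.3333
Gy = (-25- 14- 30)/3 = -69/3 = -23.0000

G = (15.3333, -23.0000)


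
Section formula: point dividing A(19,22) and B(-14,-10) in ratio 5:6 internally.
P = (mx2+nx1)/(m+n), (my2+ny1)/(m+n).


Px = (5*(-14) + 6*19)/11 = 44/11 = 4.0000
Py = (5*(-10) + 6*22)/11 = 82/11 = 7.4545

P = (4.0000, 7.4545)


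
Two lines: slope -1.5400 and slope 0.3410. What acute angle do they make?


m1-m2 = -1.881
1+m1*m2 = 0.47486
tan(theta) = |-1.881/0.47486| = 3.961168
theta = arctan(|-1.881/0.47486|) = 75.8317 degrees (acute angle)

75.8317 degrees


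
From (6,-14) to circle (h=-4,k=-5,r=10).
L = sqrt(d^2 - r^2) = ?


d = sqrt((6+ 4)^2 + (-14+ 5)^2) = sqrt(100+81) = 13.4536
L = sqrt(181.0000 - 100) = sqrt(81.0000) = 9.0000

9.0000


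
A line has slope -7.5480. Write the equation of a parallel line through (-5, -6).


Parallel lines have equal slopes.
m2 = -7.5480
b2 = -6 + 7.5480*(-5) = -43.7400

y = -7.5480x - 43.7400


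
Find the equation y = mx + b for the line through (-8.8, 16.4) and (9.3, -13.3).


m = (-29.7)/(18.1) = -1.6409
b = y1 - m*x1 = 16.4 - (-29.7*(-8.8))/(18.1) = 16.4 - 14.4398 = 1.9602

y = -1.6409x + 1.9602


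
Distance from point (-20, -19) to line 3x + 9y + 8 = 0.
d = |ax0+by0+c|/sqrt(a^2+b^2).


|3*(-20) + 9*(-19) + 8| = |-223| = 223
sqrt(9 + 81) = sqrt(90) = 9.4868
d = 223/sqrt(90) = 23.5063

23.5063


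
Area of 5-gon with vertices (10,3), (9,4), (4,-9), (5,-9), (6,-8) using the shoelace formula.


sum(xi*y_{i+1}) = 10*4 + 9*(-9) + 4*(-9) + 5*(-8) + 6*3 = -99
sum(yi*x_{i+1}) = 3*9 + 4*4 - 9*5 - 9*6 - 8*10 = -136
Area = |-99 + 136|/2 = 37/2 = 18.5000

18.5000 sq units


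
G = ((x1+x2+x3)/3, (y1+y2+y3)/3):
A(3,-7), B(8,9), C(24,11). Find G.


Gx = (3+8+24)/3 = 35/3 = 11.6667
Gy = (-7+9+11)/3 = 13/3 = 4.3333

G = (11.6667, 4.3333)


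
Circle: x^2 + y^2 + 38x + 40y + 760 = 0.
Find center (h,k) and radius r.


h = -D/2 = -38/2 = -19
k = -E/2 = -40/2 = -20
r^2 = h^2 + k^2 - F = 361 + 400 - 760 = 1
r = 1

Center (-19, -20), radius = 1


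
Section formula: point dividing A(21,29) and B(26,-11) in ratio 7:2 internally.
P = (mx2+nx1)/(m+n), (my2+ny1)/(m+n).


Px = (7*26 + 2*21)/9 = 224/9 = 24.8889
Py = (7*(-11) + 2*29)/9 = -19/9 = -2.1111

P = (24.8889, -2.1111)


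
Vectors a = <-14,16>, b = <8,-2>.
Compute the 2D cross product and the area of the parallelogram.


cross = -14*(-2) - 16*8 = 28 - 128 = -100
Parallelogram area = |-100| = 100

cross = -100, parallelogram area = 100


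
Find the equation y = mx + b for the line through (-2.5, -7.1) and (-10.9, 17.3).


m = (24.4)/(-8.4) = -2.9048
b = y1 - m*x1 = -7.1 - (24.4*(-2.5))/(-8.4) = -7.1 - 7.2619 = -14.3619

y = -2.9048x - 14.3619


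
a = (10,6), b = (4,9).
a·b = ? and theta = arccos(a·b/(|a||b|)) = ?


a·b = 10*4 + 6*9 = 40 + 54 = 94
|a| = sqrt(100+36) = 11.6619
|b| = sqrt(16+81) = 9.8489
cos(theta) = 94/(sqrt(136)*sqrt(97)) = 94/sqrt(13192) = 0.818413
theta = arccos(94/sqrt(13192)) = 35.0738 degrees

a·b = 94, theta = 35.0738 deg


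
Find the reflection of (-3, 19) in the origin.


Reflection rule for origin: (-x, -y)
(-3, 19) -> (3, -19)

(3, -19)


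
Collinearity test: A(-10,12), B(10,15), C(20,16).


-10*(15-16) + 10*(16-12) + 20*(12-15)
= 10 + 40 - 60 = -10

No, not collinear (determinant = -10)


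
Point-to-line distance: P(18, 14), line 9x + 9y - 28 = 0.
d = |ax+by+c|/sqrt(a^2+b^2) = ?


|9*18 + 9*14 - 28| = |260| = 260
sqrt(81 + 81) = sqrt(162) = 12.7279
d = 260/sqrt(162) = 20.4275

20.4275


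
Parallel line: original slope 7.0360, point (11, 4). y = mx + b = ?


Parallel lines have equal slopes.
m2 = 7.0360
b2 = 4 - 7.0360*11 = -73.3960

y = 7.0360x - 73.3960


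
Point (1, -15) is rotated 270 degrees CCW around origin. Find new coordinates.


cos(270) = 0, sin(270) = -1
x' = 1*0 + 15*(-1) = -15
y' = 1*(-1) - 15*0 = -1

(-15, -1)


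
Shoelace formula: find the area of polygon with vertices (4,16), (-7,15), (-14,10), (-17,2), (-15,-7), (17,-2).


sum(xi*y_{i+1}) = 4*15 - 7*10 - 14*2 - 17*(-7) - 15*(-2) + 17*16 = 383
sum(yi*x_{i+1}) = 16*(-7) + 15*(-14) + 10*(-17) + 2*(-15) - 7*17 - 2*4 = -649
Area = |383 + 649|/2 = 1032/2 = 516.0000

516.0000 sq units


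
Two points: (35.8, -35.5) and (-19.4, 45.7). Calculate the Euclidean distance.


dx = -19.4 - 35.8 = -55.2
dy = 45.7 + 35.5 = 81.2
d = sqrt(3047.04 + 6593.44) = sqrt(9640.48) = 98.1859

98.1859


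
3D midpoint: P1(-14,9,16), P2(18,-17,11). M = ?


Mx = (-14+18)/2 = 2.0000
My = (9- 17)/2 = -4.0000
Mz = (16+11)/2 = 13.5000

M = (2.0000, -4.0000, 13.5000)


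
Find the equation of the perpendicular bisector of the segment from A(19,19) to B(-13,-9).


Midpoint = (3, 5)
Slope of AB = dy/dx = -28/(-32) = 0.8750
Perp slope = -dx/dy = -32/28 = -1.1429
b = My - (perp slope)*Mx = 5 + (-32*3)/(-28) = 5 + 3.4286 = 8.4286

y = -1.1429x + 8.4286


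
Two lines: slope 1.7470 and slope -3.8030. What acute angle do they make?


m1-m2 = 5.55
1+m1*m2 = -5.643841
tan(theta) = |5.55/(-5.643841)| = 0.983373
theta = arctan(|5.55/(-5.643841)|) = 44.5197 degrees (acute angle)

44.5197 degrees


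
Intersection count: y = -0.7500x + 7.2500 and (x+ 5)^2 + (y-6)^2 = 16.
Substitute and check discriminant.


Substitute y = -0.7500x + 7.2500: (x+ 5)^2 + (-0.7500x+7.2500-6)^2 = 16
Expand to Ax^2 + Bx + C = 0, where b-k = 1.25
A = 1+m^2 = 1.5625
B = 2(m(b-k) - h) = 2(-0.7500*1.25 + 5) = 8.125
C = h^2 + (b-k)^2 - r^2 = 25 + 1.5625 - 16 = 10.5625
disc = B^2-4AC = 66.0156 - 66.0156 = 0
disc = 0

1 intersection point (tangent)


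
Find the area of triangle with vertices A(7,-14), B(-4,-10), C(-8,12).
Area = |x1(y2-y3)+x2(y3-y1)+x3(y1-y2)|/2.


7*(-10-12) = -154
-4*(12+ 14) = -104
-8*(-14+ 10) = 32
sum = -226
Area = |-226|/2 = 113.0000

113.0000 sq units


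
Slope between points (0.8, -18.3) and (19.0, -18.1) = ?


dy = -18.1 + 18.3 = 0.2
dx = 19.0 - 0.8 = 18.2
m = 0.2/18.2 = 0.0110

m = 0.0110


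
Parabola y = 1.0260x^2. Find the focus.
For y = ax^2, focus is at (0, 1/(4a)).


a = 1.0260
4a = 4.1040
focus = (0, 1/4.1040) = (0, 0.2437)

Focus = (0, 0.2437)


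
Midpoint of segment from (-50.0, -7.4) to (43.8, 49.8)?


Mx = (-50.0 + 43.8)/2 = -6.2/2 = -3.1000
My = (-7.4 + 49.8)/2 = 42.4/2 = 21.2000

(-3.1000, 21.2000)


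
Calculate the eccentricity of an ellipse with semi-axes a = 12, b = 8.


c = sqrt(144-64) = sqrt(80) = 8.9443
e = c/a = sqrt(80)/12 = 0.7454

e = 0.7454


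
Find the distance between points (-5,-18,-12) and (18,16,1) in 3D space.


dx=23, dy=34, dz=13
d = sqrt(529+1156+169) = sqrt(1854) = 43.0581

43.0581


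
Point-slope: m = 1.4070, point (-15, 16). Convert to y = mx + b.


y - 16 = 1.4070(x + 15)
y = 1.4070x + 16 - 1.4070*(-15)
y = 1.4070x + 37.1050

y = 1.4070x + 37.1050


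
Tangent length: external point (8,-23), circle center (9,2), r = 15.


d = sqrt((8-9)^2 + (-23-2)^2) = sqrt(1+625) = 25.0200
L = sqrt(626.0000 - 225) = sqrt(401.0000) = 20.0250

20.0250


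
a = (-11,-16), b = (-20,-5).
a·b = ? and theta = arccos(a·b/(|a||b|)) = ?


a·b = -11*(-20) - 16*(-5) = 220 + 80 = 300
|a| = sqrt(121+256) = 19.4165
|b| = sqrt(400+25) = 20.6155
cos(theta) = 300/(sqrt(377)*sqrt(425)) = 300/sqrt(160225) = 0.749473
theta = arccos(300/sqrt(160225)) = 41.4552 degrees

a·b = 300, theta = 41.4552 deg


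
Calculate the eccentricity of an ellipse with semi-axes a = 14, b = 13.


c = sqrt(196-169) = sqrt(27) = 5.1962
e = c/a = sqrt(27)/14 = 0.3712

e = 0.3712


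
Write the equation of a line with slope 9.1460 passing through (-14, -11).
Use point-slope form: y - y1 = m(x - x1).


y + 11 = 9.1460(x + 14)
y = 9.1460x - 11 - 9.1460*(-14)
y = 9.1460x + 117.0440

y = 9.1460x + 117.0440


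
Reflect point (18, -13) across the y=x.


Reflection rule for y=x: (y, x)
(18, -13) -> (-13, 18)

(-13, 18)


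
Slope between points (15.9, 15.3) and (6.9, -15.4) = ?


dy = -15.4 - 15.3 = -30.7
dx = 6.9 - 15.9 = -9.0
m = -30.7/(-9.0) = 3.4111

m = 3.4111


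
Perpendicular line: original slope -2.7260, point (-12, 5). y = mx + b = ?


Perpendicular slope = -1/m1 = -1/(-2.7260) = 0.3668
b2 = y0 - m2*x0 = 5 - 12/(-2.7260) = 5 + 4.4021 = 9.4021

y = 0.3668x + 9.4021


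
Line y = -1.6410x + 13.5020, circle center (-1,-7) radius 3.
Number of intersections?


Substitute y = -1.6410x + 13.5020: (x+ 1)^2 + (-1.6410x+13.5020+ 7)^2 = 9
Expand to Ax^2 + Bx + C = 0, where b-k = 20.502
A = 1+m^2 = 3.692881
B = 2(m(b-k) - h) = 2(-1.6410*20.502 + 1) = -65.287564
C = h^2 + (b-k)^2 - r^2 = 1 + 420.332004 - 9 = 412.332004
disc = B^2-4AC = 4262.4660 - 6090.7721 = -1828.3061
disc < 0

0 intersection points


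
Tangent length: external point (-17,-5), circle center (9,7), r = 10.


d = sqrt((-17-9)^2 + (-5-7)^2) = sqrt(676+144) = 28.6356
L = sqrt(820.0000 - 100) = sqrt(720.0000) = 26.8328

26.8328


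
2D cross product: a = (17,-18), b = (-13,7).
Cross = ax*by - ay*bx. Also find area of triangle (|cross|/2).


cross = 17*7 + 18*(-13) = 119 - 234 = -115
Triangle area = |-115|/2 = 115/2 = 57.5000

cross = -115, triangle area = 57.5000


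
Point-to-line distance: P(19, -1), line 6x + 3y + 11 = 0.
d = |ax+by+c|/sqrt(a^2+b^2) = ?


|6*19 + 3*(-1) + 11| = |122| = 122
sqrt(36 + 9) = sqrt(45) = 6.7082
d = 122/sqrt(45) = 18.1867

18.1867


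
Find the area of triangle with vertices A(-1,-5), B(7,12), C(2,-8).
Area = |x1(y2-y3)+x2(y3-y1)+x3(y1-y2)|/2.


-1*(12+ 8) = -20
7*(-8+ 5) = -21
2*(-5-12) = -34
sum = -75
Area = |-75|/2 = 37.5000

37.5000 sq units


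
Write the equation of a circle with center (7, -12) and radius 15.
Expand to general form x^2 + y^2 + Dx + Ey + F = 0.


(x-7)^2 + (y+ 12)^2 = 15^2
D = -2h = -14, E = -2k = 24
F = h^2+k^2-r^2 = 49+144-225 = -32

x^2 + y^2 - 14x + 24y - 32 = 0


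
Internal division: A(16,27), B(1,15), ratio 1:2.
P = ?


Px = (1*1 + 2*16)/3 = 33/3 = 11.0000
Py = (1*15 + 2*27)/3 = 69/3 = 23.0000

P = (11.0000, 23.0000)


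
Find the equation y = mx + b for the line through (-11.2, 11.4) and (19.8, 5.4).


m = (-6.0)/(31.0) = -0.1935
b = y1 - m*x1 = 11.4 - (-6.0*(-11.2))/(31.0) = 11.4 - 2.1677 = 9.2323

y = -0.1935x + 9.2323


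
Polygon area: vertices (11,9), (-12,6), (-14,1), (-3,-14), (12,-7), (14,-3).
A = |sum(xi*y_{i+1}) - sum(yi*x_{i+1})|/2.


sum(xi*y_{i+1}) = 11*6 - 12*1 - 14*(-14) - 3*(-7) + 12*(-3) + 14*9 = 361
sum(yi*x_{i+1}) = 9*(-12) + 6*(-14) + 1*(-3) - 14*12 - 7*14 - 3*11 = -494
Area = |361 + 494|/2 = 855/2 = 427.5000

427.5000 sq units


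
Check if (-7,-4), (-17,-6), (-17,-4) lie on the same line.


-7*(-6+ 4) - 17*(-4+ 4) - 17*(-4+ 6)
= 14 + 0 - 34 = -20

No, not collinear (determinant = -20)


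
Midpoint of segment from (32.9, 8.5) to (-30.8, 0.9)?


Mx = (32.9 - 30.8)/2 = 2.1/2 = 1.0500
My = (8.5 + 0.9)/2 = 9.4/2 = 4.7000

(1.0500, 4.7000)


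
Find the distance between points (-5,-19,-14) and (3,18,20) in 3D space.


dx=8, dy=37, dz=34
d = sqrt(64+1369+1156) = sqrt(2589) = 50.8822

50.8822


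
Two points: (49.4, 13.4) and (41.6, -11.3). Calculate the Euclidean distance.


dx = 41.6 - 49.4 = -7.8
dy = -11.3 - 13.4 = -24.7
d = sqrt(60.84 + 610.09) = sqrt(670.93) = 25.9023

25.9023


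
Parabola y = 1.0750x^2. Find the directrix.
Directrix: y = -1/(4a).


a = 1.0750
1/(4a) = 0.2326
directrix: y = -0.2326 = -0.2326

y = -0.2326


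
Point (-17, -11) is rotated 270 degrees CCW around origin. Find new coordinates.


cos(270) = 0, sin(270) = -1
x' = -17*0 + 11*(-1) = -11
y' = -17*(-1) - 11*0 = 17

(-11, 17)


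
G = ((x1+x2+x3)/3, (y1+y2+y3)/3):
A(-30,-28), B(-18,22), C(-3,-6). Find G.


Gx = (-30- 18- 3)/3 = -51/3 = -17.0000
Gy = (-28+22- 6)/3 = -12/3 = -4.0000

G = (-17.0000, -4.0000)


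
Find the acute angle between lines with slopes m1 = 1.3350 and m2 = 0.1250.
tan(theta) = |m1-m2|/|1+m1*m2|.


m1-m2 = 1.21
1+m1*m2 = 1.166875
tan(theta) = |1.21/1.166875| = 1.036958
theta = arctan(|1.21/1.166875|) = 46.0394 degrees (acute angle)

46.0394 degrees


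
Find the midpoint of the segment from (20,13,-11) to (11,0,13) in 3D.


Mx = (20+11)/2 = 15.5000
My = (13+0)/2 = 6.5000
Mz = (-11+13)/2 = 1.0000

M = (15.5000, 6.5000, 1.0000)


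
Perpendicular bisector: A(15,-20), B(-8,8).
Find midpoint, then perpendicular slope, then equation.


Midpoint = (3.5, -6)
Slope of AB = dy/dx = 28/(-23) = -1.2174
Perp slope = -dx/dy = 23/28 = 0.8214
b = My - (perp slope)*Mx = -6 + (-23*3.5)/28 = -6 - 2.8750 = -8.8750

y = 0.8214x - 8.8750


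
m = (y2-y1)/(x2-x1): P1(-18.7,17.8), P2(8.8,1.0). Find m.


dy = 1.0 - 17.8 = -16.8
dx = 8.8 + 18.7 = 27.5
m = -16.8/27.5 = -0.6109

m = -0.6109


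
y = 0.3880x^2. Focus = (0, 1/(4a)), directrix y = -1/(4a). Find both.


a = 0.3880
1/(4a) = 0.6443
Focus = (0, 0.6443)
Directrix: y = -0.6443

Focus = (0, 0.6443), Directrix: y = -0.6443


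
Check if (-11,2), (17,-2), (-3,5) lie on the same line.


-11*(-2-5) + 17*(5-2) - 3*(2+ 2)
= 77 + 51 - 12 = 116

No, not collinear (determinant = 116)


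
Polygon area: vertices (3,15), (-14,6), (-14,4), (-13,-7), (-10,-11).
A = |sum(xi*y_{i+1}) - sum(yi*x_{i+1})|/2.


sum(xi*y_{i+1}) = 3*6 - 14*4 - 14*(-7) - 13*(-11) - 10*15 = 53
sum(yi*x_{i+1}) = 15*(-14) + 6*(-14) + 4*(-13) - 7*(-10) - 11*3 = -309
Area = |53 + 309|/2 = 362/2 = 181.0000

181.0000 sq units


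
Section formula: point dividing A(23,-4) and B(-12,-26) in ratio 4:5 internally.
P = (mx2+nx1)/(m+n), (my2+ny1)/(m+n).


Px = (4*(-12) + 5*23)/9 = 67/9 = 7.4444
Py = (4*(-26) + 5*(-4))/9 = -124/9 = -13.7778

P = (7.4444, -13.7778)


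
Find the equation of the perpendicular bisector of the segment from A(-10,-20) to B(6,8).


Midpoint = (-2, -6)
Slope of AB = dy/dx = 28/16 = 1.7500
Perp slope = -dx/dy = -16/28 = -0.5714
b = My - (perp slope)*Mx = -6 + (16*(-2))/28 = -6 - 1.1429 = -7.1429

y = -0.5714x - 7.1429


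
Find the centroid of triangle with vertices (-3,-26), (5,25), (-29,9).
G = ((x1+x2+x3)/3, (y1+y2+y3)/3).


Gx = (-3+5- 29)/3 = -27/3 = -9.0000
Gy = (-26+25+9)/3 = 8/3 = 2.6667

G = (-9.0000, 2.6667)


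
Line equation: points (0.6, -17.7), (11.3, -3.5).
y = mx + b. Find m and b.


m = (14.2)/(10.7) = 1.3271
b = y1 - m*x1 = -17.7 - (14.2*0.6)/(10.7) = -17.7 - 0.7963 = -18.4963

y = 1.3271x - 18.4963
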